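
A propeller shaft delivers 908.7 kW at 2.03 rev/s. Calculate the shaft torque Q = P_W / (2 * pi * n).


Formula: Q = P_W / (2 * pi * n)
Step 1 — P_W = 908.7 kW * 1000 = 908700.0 W
Step 2 — 2 * pi * n = 2 * pi * 2.03 = 12.754866
Step 3 — Q = 908700.0 / 12.754866 ≈ 71243 N·m (5 s.f.)

71243 N·m


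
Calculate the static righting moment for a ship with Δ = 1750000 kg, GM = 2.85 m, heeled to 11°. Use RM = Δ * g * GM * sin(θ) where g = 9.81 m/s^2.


Formula: GZ = GM * sin(theta); RM = disp * g * GZ
Step 1 — GZ = 2.85 * sin(11°) = 2.85 * 0.190809 = 0.543806 m
Step 2 — RM = 1750000 * 9.81 * 0.543806 ≈ 9335800 N·m (5 s.f.)

9335800 N·m


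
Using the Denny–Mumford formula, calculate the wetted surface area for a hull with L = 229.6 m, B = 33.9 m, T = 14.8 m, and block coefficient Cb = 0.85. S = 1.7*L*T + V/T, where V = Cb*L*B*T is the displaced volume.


Formula: S = 1.7*L*T + V/T with V = Cb*L*B*T, i.e. S = L * (1.7*T + Cb*B)
Step 1 — 1.7*T = 1.7 * 14.8 = 25.16 m
Step 2 — Cb*B = 0.85 * 33.9 = 28.815 m
Step 3 — 1.7*T + Cb*B = 25.16 + 28.815 = 53.975 m
Step 4 — S = 229.6 * 53.975 ≈ 12393 m^2 (5 s.f.)

12393 m^2


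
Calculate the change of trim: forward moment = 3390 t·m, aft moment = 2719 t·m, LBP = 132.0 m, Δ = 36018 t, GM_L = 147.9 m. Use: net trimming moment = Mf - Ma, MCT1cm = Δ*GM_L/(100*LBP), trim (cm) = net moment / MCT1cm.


Formula: net trimming moment = Mf - Ma; MCT1cm = Δ*GM_L/(100*LBP); trim = net moment / MCT1cm
Step 1 — net trimming moment = 3390 - 2719 = 671 t·m
Step 2 — MCT1cm = 36018 * 147.9 / (100 * 132.0) = 403.5653 t·m/cm
Step 3 — trim = 671 / 403.5653 ≈ 1.6627 cm (5 s.f.)

1.6627 cm


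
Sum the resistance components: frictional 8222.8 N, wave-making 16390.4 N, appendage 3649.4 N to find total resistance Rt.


Formula: Rt = Rf + Rw + Ra
Substituting: Rt = 8222.8 + 16390.4 + 3649.4
Result: Rt = 28262.6 N

28262.6 N


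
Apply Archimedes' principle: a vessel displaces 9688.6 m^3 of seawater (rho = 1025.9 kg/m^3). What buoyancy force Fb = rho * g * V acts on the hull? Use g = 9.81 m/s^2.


Formula: Fb = rho * g * V
Substituting: Fb = 1025.9 * 9.81 * 9688.6
Intermediate: 1025.9 * 9.81 = 10064.079
Result: Fb = 10064.079 * 9688.6 ≈ 97507000 N (5 s.f.)

97507000 N


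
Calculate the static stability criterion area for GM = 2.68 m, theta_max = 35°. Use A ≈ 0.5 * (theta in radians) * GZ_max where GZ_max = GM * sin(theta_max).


Formula: GZ_max = GM * sin(theta); Area = 0.5 * theta_rad * GZ_max
Step 1 — GZ_max = 2.68 * sin(35°) = 2.68 * 0.573576 = 1.537184 m
Step 2 — theta_rad = 35 * pi/180 = 0.610865 rad
Step 3 — Area = 0.5 * 0.610865 * 1.537184 ≈ 0.46951 m·rad (5 s.f.)

0.46951 m·rad


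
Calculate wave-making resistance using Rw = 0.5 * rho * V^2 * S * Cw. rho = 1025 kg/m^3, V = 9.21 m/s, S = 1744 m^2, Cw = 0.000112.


Formula: Rw = 0.5 * rho * V^2 * S * Cw
Step 1 — V^2 = 9.21^2 = 84.8241
Step 2 — 0.5 * rho * V^2 = 0.5 * 1025 * 84.8241 = 43472.35125
Step 3 — Rw = 43472.35125 * 1744 * 0.000112 ≈ 8491.4 N (5 s.f.)

8491.4 N


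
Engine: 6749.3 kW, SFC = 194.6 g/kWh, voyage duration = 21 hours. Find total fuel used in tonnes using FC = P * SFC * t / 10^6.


Formula: FC (tonnes) = P * SFC * t / 1,000,000
Step 1 — P * SFC * t = 6749.3 * 194.6 * 21 = 27581689.38 g
Step 2 — FC (tonnes) = 27581689.38 / 1,000,000 ≈ 27.582 tonnes (5 s.f.)

27.582 tonnes


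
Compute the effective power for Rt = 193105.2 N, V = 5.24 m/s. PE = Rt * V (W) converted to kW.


Formula: PE = Rt * V / 1000 (kW)
Step 1 — PE (W) = 193105.2 * 5.24 = 1011871.248 W
Step 2 — PE (kW) = 1011871.248 / 1000 ≈ 1011.9 kW (5 s.f.)

1011.9 kW


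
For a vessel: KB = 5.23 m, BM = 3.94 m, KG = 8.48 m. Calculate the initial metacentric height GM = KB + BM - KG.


Formula: GM = KB + BM - KG
Step 1 — KM = KB + BM = 5.23 + 3.94 = 9.17 m
Step 2 — GM = KM - KG = 9.17 - 8.48 = 0.69 m

0.69 m


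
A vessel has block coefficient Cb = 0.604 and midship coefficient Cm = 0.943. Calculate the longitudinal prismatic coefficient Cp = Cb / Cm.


Formula: Cp = Cb / Cm
Substituting: Cp = 0.604 / 0.943
Result: Cp ≈ 0.64051 (5 s.f.)

0.64051


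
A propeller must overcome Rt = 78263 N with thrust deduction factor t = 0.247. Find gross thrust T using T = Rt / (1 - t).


Formula: T = Rt / (1 - t)
Step 1 — (1 - t) = 1 - 0.247 = 0.753
Step 2 — T = 78263 / 0.753 ≈ 103930 N (5 s.f.)

103930 N


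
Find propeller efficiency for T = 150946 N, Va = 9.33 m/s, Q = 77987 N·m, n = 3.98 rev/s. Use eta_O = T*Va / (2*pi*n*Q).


Formula: eta = T * Va / (2 * pi * n * Q)
Step 1 — numerator = T * Va = 150946 * 9.33 = 1408326.18
Step 2 — 2 * pi * n = 2 * pi * 3.98 = 25.007078
Step 3 — denominator = 25.007078 * 77987 = 1950226.99
Step 4 — eta = 1408326.18 / 1950226.99 ≈ 0.72213 (5 s.f.)

0.72213


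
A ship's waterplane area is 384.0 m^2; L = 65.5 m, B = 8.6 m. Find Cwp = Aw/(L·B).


Formula: Cwp = Aw / (L * B)
Step 1 — L * B = 65.5 * 8.6 = 563.3 m^2
Step 2 — Cwp = 384.0 / 563.3 ≈ 0.68170 (5 s.f.)

0.68170


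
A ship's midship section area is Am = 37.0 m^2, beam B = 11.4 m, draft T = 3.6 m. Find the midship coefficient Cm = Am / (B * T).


Formula: Cm = Am / (B * T)
Step 1 — B * T = 11.4 * 3.6 = 41.04 m^2
Step 2 — Cm = 37.0 / 41.04 ≈ 0.90156 (5 s.f.)

0.90156


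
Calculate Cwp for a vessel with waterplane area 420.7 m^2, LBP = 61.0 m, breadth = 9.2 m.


Formula: Cwp = Aw / (L * B)
Step 1 — L * B = 61.0 * 9.2 = 561.2 m^2
Step 2 — Cwp = 420.7 / 561.2 ≈ 0.74964 (5 s.f.)

0.74964


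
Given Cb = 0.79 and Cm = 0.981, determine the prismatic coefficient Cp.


Formula: Cp = Cb / Cm
Substituting: Cp = 0.79 / 0.981
Result: Cp ≈ 0.80530 (5 s.f.)

0.80530


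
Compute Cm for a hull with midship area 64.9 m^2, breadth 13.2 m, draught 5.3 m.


Formula: Cm = Am / (B * T)
Step 1 — B * T = 13.2 * 5.3 = 69.96 m^2
Step 2 — Cm = 64.9 / 69.96 ≈ 0.92767 (5 s.f.)

0.92767


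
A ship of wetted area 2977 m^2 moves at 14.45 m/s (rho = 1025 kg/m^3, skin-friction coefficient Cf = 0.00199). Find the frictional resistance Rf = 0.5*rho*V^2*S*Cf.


Formula: Rf = 0.5 * rho * V^2 * S * Cf
Step 1 — V^2 = 14.45^2 = 208.8025
Step 2 — 0.5 * rho * V^2 = 0.5 * 1025 * 208.8025 = 107011.28125
Step 3 — Rf = 107011.28125 * 2977 * 0.00199 ≈ 633960 N (5 s.f.)

633960 N


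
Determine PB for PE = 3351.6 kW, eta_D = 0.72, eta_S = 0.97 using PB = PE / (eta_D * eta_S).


Formula: PB = PE / (eta_D * eta_S)
Step 1 — combined efficiency = eta_D * eta_S = 0.72 * 0.97 = 0.6984
Step 2 — PB = 3351.6 / 0.6984 ≈ 4799.0 kW (5 s.f.)

4799.0 kW


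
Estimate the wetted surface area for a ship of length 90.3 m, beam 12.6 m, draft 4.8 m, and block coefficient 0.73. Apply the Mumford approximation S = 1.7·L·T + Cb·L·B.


Formula: S = 1.7*L*T + V/T with V = Cb*L*B*T, i.e. S = L * (1.7*T + Cb*B)
Step 1 — 1.7*T = 1.7 * 4.8 = 8.16 m
Step 2 — Cb*B = 0.73 * 12.6 = 9.198 m
Step 3 — 1.7*T + Cb*B = 8.16 + 9.198 = 17.358 m
Step 4 — S = 90.3 * 17.358 ≈ 1567.4 m^2 (5 s.f.)

1567.4 m^2


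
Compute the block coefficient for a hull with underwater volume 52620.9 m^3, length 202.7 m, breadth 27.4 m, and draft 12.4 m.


Formula: Cb = V / (L * B * T)
Step 1 — L * B * T = 202.7 * 27.4 * 12.4 = 68869.352 m^3
Step 2 — Cb = 52620.9 / 68869.352 ≈ 0.76407 (5 s.f.)

0.76407


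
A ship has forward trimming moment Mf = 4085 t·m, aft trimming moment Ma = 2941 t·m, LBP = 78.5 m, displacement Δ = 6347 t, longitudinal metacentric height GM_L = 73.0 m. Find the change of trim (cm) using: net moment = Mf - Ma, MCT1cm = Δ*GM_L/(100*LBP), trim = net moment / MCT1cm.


Formula: net trimming moment = Mf - Ma; MCT1cm = Δ*GM_L/(100*LBP); trim = net moment / MCT1cm
Step 1 — net trimming moment = 4085 - 2941 = 1144 t·m
Step 2 — MCT1cm = 6347 * 73.0 / (100 * 78.5) = 59.0231 t·m/cm
Step 3 — trim = 1144 / 59.0231 ≈ 19.382 cm (5 s.f.)

19.382 cm


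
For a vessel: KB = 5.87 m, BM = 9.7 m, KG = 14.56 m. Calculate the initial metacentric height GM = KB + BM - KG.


Formula: GM = KB + BM - KG
Step 1 — KM = KB + BM = 5.87 + 9.7 = 15.57 m
Step 2 — GM = KM - KG = 15.57 - 14.56 = 1.01 m

1.01 m


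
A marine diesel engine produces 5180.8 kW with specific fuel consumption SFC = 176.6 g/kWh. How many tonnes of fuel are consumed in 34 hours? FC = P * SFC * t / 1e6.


Formula: FC (tonnes) = P * SFC * t / 1,000,000
Step 1 — P * SFC * t = 5180.8 * 176.6 * 34 = 31107595.52 g
Step 2 — FC (tonnes) = 31107595.52 / 1,000,000 ≈ 31.108 tonnes (5 s.f.)

31.108 tonnes


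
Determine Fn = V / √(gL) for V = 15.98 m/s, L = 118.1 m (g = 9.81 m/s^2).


Formula: Fn = V / sqrt(g * L)
Step 1 — g * L = 9.81 * 118.1 = 1158.561
Step 2 — sqrt(g * L) = sqrt(1158.561) = 34.037641
Step 3 — Fn = 15.98 / 34.037641 ≈ 0.46948 (5 s.f.)

0.46948


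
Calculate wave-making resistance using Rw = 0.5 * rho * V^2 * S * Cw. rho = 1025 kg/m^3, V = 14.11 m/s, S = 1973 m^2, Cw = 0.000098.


Formula: Rw = 0.5 * rho * V^2 * S * Cw
Step 1 — V^2 = 14.11^2 = 199.0921
Step 2 — 0.5 * rho * V^2 = 0.5 * 1025 * 199.0921 = 102034.70125
Step 3 — Rw = 102034.70125 * 1973 * 0.000098 ≈ 19729 N (5 s.f.)

19729 N


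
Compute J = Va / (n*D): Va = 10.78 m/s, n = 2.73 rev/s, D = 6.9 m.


Formula: J = Va / (n * D)
Step 1 — n * D = 2.73 * 6.9 = 18.837
Step 2 — J = 10.78 / 18.837 ≈ 0.57228 (5 s.f.)

0.57228


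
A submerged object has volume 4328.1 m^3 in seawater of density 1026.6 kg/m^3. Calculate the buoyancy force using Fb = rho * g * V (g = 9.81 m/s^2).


Formula: Fb = rho * g * V
Substituting: Fb = 1026.6 * 9.81 * 4328.1
Intermediate: 1026.6 * 9.81 = 10070.946
Result: Fb = 10070.946 * 4328.1 ≈ 43588000 N (5 s.f.)

43588000 N


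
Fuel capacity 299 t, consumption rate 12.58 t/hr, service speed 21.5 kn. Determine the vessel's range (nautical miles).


Formula: endurance = fuel / rate; range = endurance * speed
Step 1 — endurance = 299 / 12.58 = 23.7679 hours
Step 2 — range = 23.7679 * 21.5 ≈ 511.01 nautical miles (5 s.f.)

511.01 NM


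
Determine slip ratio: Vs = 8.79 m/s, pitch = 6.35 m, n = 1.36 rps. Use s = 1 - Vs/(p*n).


Formula: s = 1 - Vs / (p * n)
Step 1 — p * n = 6.35 * 1.36 = 8.636
Step 2 — Vs / (p*n) = 8.79 / 8.636 = 1.017832 (6 d.p.)
Step 3 — s = 1 - 1.017832 = -0.017832

-0.017832


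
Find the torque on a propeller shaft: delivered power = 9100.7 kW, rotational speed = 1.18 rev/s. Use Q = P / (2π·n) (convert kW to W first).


Formula: Q = P_W / (2 * pi * n)
Step 1 — P_W = 9100.7 kW * 1000 = 9100700.0 W
Step 2 — 2 * pi * n = 2 * pi * 1.18 = 7.414159
Step 3 — Q = 9100700.0 / 7.414159 ≈ 1227500 N·m (5 s.f.)

1227500 N·m


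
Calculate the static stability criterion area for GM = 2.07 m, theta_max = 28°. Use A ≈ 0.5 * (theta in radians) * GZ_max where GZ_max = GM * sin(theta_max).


Formula: GZ_max = GM * sin(theta); Area = 0.5 * theta_rad * GZ_max
Step 1 — GZ_max = 2.07 * sin(28°) = 2.07 * 0.469472 = 0.971807 m
Step 2 — theta_rad = 28 * pi/180 = 0.488692 rad
Step 3 — Area = 0.5 * 0.488692 * 0.971807 ≈ 0.23746 m·rad (5 s.f.)

0.23746 m·rad


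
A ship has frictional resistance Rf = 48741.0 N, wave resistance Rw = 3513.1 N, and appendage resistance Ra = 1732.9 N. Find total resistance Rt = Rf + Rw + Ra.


Formula: Rt = Rf + Rw + Ra
Substituting: Rt = 48741.0 + 3513.1 + 1732.9
Result: Rt = 53987.0 N

53987.0 N


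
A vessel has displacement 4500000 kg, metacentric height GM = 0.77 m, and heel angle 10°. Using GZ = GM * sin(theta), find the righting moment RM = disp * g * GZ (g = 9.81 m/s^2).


Formula: GZ = GM * sin(theta); RM = disp * g * GZ
Step 1 — GZ = 0.77 * sin(10°) = 0.77 * 0.173648 = 0.133709 m
Step 2 — RM = 4500000 * 9.81 * 0.133709 ≈ 5902600 N·m (5 s.f.)

5902600 N·m


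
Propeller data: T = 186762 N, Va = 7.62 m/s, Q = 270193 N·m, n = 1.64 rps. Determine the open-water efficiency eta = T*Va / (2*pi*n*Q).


Formula: eta = T * Va / (2 * pi * n * Q)
Step 1 — numerator = T * Va = 186762 * 7.62 = 1423126.44
Step 2 — 2 * pi * n = 2 * pi * 1.64 = 10.304424
Step 3 — denominator = 10.304424 * 270193 = 2784183.23
Step 4 — eta = 1423126.44 / 2784183.23 ≈ 0.51115 (5 s.f.)

0.51115


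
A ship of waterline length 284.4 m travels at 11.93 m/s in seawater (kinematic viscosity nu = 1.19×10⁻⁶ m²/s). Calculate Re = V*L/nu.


Formula: Re = V * L / nu
Step 1 — V * L = 11.93 * 284.4 = 3392.892 m^2/s
Step 2 — Re = 3392.892 / 1.19e-6 = 2.85e+09

2.85e+09


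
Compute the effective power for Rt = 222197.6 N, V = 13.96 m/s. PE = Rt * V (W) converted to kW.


Formula: PE = Rt * V / 1000 (kW)
Step 1 — PE (W) = 222197.6 * 13.96 = 3101878.496 W
Step 2 — PE (kW) = 3101878.496 / 1000 ≈ 3101.9 kW (5 s.f.)

3101.9 kW


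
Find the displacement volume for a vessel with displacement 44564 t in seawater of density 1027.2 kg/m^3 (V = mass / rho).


Formula: V = mass / rho
Step 1 — convert tonnes to kg: 44564 t * 1000 = 44564000 kg
Step 2 — V = 44564000 / 1027.2 ≈ 43384 m^3 (5 s.f.)

43384 m^3


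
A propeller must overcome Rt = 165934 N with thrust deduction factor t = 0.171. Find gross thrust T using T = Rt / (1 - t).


Formula: T = Rt / (1 - t)
Step 1 — (1 - t) = 1 - 0.171 = 0.829
Step 2 — T = 165934 / 0.829 ≈ 200160 N (5 s.f.)

200160 N


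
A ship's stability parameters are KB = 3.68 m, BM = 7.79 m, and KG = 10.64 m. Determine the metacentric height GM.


Formula: GM = KB + BM - KG
Step 1 — KM = KB + BM = 3.68 + 7.79 = 11.47 m
Step 2 — GM = KM - KG = 11.47 - 10.64 = 0.83 m

0.83 m


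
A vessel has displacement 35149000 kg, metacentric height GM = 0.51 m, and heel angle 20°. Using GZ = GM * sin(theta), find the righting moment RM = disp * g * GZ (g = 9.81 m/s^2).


Formula: GZ = GM * sin(theta); RM = disp * g * GZ
Step 1 — GZ = 0.51 * sin(20°) = 0.51 * 0.34202 = 0.17443 m
Step 2 — RM = 35149000 * 9.81 * 0.17443 ≈ 60146000 N·m (5 s.f.)

60146000 N·m


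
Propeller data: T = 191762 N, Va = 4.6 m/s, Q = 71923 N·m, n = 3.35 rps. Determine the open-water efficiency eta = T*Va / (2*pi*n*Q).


Formula: eta = T * Va / (2 * pi * n * Q)
Step 1 — numerator = T * Va = 191762 * 4.6 = 882105.2
Step 2 — 2 * pi * n = 2 * pi * 3.35 = 21.048671
Step 3 — denominator = 21.048671 * 71923 = 1513883.56
Step 4 — eta = 882105.2 / 1513883.56 ≈ 0.58268 (5 s.f.)

0.58268


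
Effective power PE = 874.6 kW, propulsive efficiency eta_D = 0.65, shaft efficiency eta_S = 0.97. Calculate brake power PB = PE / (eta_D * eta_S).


Formula: PB = PE / (eta_D * eta_S)
Step 1 — combined efficiency = eta_D * eta_S = 0.65 * 0.97 = 0.6305
Step 2 — PB = 874.6 / 0.6305 ≈ 1387.2 kW (5 s.f.)

1387.2 kW


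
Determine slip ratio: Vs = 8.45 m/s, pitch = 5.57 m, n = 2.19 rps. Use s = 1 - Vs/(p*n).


Formula: s = 1 - Vs / (p * n)
Step 1 — p * n = 5.57 * 2.19 = 12.1983
Step 2 — Vs / (p*n) = 8.45 / 12.1983 = 0.692719 (6 d.p.)
Step 3 — s = 1 - 0.692719 = 0.307281

0.307281


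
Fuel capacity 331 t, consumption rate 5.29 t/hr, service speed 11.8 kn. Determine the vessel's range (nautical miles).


Formula: endurance = fuel / rate; range = endurance * speed
Step 1 — endurance = 331 / 5.29 = 62.5709 hours
Step 2 — range = 62.5709 * 11.8 ≈ 738.34 nautical miles (5 s.f.)

738.34 NM


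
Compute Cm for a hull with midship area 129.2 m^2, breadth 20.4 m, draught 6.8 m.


Formula: Cm = Am / (B * T)
Step 1 — B * T = 20.4 * 6.8 = 138.72 m^2
Step 2 — Cm = 129.2 / 138.72 ≈ 0.93137 (5 s.f.)

0.93137


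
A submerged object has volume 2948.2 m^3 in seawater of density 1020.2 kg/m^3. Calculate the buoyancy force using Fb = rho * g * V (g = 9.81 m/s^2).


Formula: Fb = rho * g * V
Substituting: Fb = 1020.2 * 9.81 * 2948.2
Intermediate: 1020.2 * 9.81 = 10008.162
Result: Fb = 10008.162 * 2948.2 ≈ 29506000 N (5 s.f.)

29506000 N


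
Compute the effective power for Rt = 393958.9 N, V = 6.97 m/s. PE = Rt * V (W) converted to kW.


Formula: PE = Rt * V / 1000 (kW)
Step 1 — PE (W) = 393958.9 * 6.97 = 2745893.533 W
Step 2 — PE (kW) = 2745893.533 / 1000 ≈ 2745.9 kW (5 s.f.)

2745.9 kW


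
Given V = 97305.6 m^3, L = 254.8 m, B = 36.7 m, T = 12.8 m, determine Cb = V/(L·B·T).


Formula: Cb = V / (L * B * T)
Step 1 — L * B * T = 254.8 * 36.7 * 12.8 = 119694.848 m^3
Step 2 — Cb = 97305.6 / 119694.848 ≈ 0.81295 (5 s.f.)

0.81295


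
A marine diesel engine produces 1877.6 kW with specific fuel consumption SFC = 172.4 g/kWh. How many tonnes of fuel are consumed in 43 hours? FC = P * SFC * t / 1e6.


Formula: FC (tonnes) = P * SFC * t / 1,000,000
Step 1 — P * SFC * t = 1877.6 * 172.4 * 43 = 13919024.32 g
Step 2 — FC (tonnes) = 13919024.32 / 1,000,000 ≈ 13.919 tonnes (5 s.f.)

13.919 tonnes


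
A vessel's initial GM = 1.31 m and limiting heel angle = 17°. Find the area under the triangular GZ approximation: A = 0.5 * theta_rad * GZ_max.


Formula: GZ_max = GM * sin(theta); Area = 0.5 * theta_rad * GZ_max
Step 1 — GZ_max = 1.31 * sin(17°) = 1.31 * 0.292372 = 0.383007 m
Step 2 — theta_rad = 17 * pi/180 = 0.296706 rad
Step 3 — Area = 0.5 * 0.296706 * 0.383007 ≈ 0.056820 m·rad (5 s.f.)

0.056820 m·rad


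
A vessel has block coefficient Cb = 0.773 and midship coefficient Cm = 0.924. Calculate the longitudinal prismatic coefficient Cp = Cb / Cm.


Formula: Cp = Cb / Cm
Substituting: Cp = 0.773 / 0.924
Result: Cp ≈ 0.83658 (5 s.f.)

0.83658


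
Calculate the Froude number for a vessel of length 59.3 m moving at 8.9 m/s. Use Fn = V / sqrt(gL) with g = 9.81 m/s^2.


Formula: Fn = V / sqrt(g * L)
Step 1 — g * L = 9.81 * 59.3 = 581.733
Step 2 — sqrt(g * L) = sqrt(581.733) = 24.119142
Step 3 — Fn = 8.9 / 24.119142 ≈ 0.36900 (5 s.f.)

0.36900


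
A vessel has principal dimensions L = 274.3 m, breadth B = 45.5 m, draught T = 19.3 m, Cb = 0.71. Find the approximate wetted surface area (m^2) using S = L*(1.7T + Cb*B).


Formula: S = 1.7*L*T + V/T with V = Cb*L*B*T, i.e. S = L * (1.7*T + Cb*B)
Step 1 — 1.7*T = 1.7 * 19.3 = 32.81 m
Step 2 — Cb*B = 0.71 * 45.5 = 32.305 m
Step 3 — 1.7*T + Cb*B = 32.81 + 32.305 = 65.115 m
Step 4 — S = 274.3 * 65.115 ≈ 17861 m^2 (5 s.f.)

17861 m^2


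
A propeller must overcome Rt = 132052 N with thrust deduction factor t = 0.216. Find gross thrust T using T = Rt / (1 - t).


Formula: T = Rt / (1 - t)
Step 1 — (1 - t) = 1 - 0.216 = 0.784
Step 2 — T = 132052 / 0.784 ≈ 168430 N (5 s.f.)

168430 N


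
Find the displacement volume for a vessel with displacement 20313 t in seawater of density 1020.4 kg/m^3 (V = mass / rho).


Formula: V = mass / rho
Step 1 — convert tonnes to kg: 20313 t * 1000 = 20313000 kg
Step 2 — V = 20313000 / 1020.4 ≈ 19907 m^3 (5 s.f.)

19907 m^3


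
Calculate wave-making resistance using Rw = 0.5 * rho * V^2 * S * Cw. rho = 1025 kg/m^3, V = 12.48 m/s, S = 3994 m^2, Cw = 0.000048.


Formula: Rw = 0.5 * rho * V^2 * S * Cw
Step 1 — V^2 = 12.48^2 = 155.7504
Step 2 — 0.5 * rho * V^2 = 0.5 * 1025 * 155.7504 = 79822.08
Step 3 — Rw = 79822.08 * 3994 * 0.000048 ≈ 15303 N (5 s.f.)

15303 N


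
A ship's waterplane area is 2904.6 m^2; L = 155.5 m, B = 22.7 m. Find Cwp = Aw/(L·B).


Formula: Cwp = Aw / (L * B)
Step 1 — L * B = 155.5 * 22.7 = 3529.85 m^2
Step 2 — Cwp = 2904.6 / 3529.85 ≈ 0.82287 (5 s.f.)

0.82287


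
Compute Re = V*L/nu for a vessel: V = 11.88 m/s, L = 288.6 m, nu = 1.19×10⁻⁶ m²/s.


Formula: Re = V * L / nu
Step 1 — V * L = 11.88 * 288.6 = 3428.568 m^2/s
Step 2 — Re = 3428.568 / 1.19e-6 = 2.88e+09

2.88e+09


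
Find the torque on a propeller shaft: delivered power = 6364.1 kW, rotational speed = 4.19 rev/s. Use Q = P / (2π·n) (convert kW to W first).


Formula: Q = P_W / (2 * pi * n)
Step 1 — P_W = 6364.1 kW * 1000 = 6364100.0 W
Step 2 — 2 * pi * n = 2 * pi * 4.19 = 26.326546
Step 3 — Q = 6364100.0 / 26.326546 ≈ 241740 N·m (5 s.f.)

241740 N·m


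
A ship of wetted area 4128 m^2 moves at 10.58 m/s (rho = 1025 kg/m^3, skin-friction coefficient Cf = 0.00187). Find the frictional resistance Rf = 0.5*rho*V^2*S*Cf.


Formula: Rf = 0.5 * rho * V^2 * S * Cf
Step 1 — V^2 = 10.58^2 = 111.9364
Step 2 — 0.5 * rho * V^2 = 0.5 * 1025 * 111.9364 = 57367.405
Step 3 — Rf = 57367.405 * 4128 * 0.00187 ≈ 442840 N (5 s.f.)

442840 N


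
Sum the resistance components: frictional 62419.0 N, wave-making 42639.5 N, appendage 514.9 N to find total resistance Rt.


Formula: Rt = Rf + Rw + Ra
Substituting: Rt = 62419.0 + 42639.5 + 514.9
Result: Rt = 105573.4 N

105573.4 N


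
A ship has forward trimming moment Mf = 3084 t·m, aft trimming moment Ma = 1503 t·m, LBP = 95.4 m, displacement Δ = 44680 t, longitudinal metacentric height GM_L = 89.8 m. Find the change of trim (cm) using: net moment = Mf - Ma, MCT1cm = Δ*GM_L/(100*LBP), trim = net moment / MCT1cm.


Formula: net trimming moment = Mf - Ma; MCT1cm = Δ*GM_L/(100*LBP); trim = net moment / MCT1cm
Step 1 — net trimming moment = 3084 - 1503 = 1581 t·m
Step 2 — MCT1cm = 44680 * 89.8 / (100 * 95.4) = 420.5727 t·m/cm
Step 3 — trim = 1581 / 420.5727 ≈ 3.7592 cm (5 s.f.)

3.7592 cm


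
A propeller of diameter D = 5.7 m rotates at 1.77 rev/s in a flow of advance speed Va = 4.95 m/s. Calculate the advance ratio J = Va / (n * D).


Formula: J = Va / (n * D)
Step 1 — n * D = 1.77 * 5.7 = 10.089
Step 2 — J = 4.95 / 10.089 ≈ 0.49063 (5 s.f.)

0.49063


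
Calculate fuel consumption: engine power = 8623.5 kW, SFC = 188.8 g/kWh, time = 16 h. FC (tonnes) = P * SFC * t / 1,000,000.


Formula: FC (tonnes) = P * SFC * t / 1,000,000
Step 1 — P * SFC * t = 8623.5 * 188.8 * 16 = 26049868.8 g
Step 2 — FC (tonnes) = 26049868.8 / 1,000,000 ≈ 26.050 tonnes (5 s.f.)

26.050 tonnes


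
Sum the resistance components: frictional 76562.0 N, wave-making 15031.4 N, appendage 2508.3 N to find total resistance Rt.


Formula: Rt = Rf + Rw + Ra
Substituting: Rt = 76562.0 + 15031.4 + 2508.3
Result: Rt = 94101.7 N

94101.7 N


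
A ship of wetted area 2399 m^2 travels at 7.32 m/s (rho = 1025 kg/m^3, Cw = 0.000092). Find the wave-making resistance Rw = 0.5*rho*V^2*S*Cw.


Formula: Rw = 0.5 * rho * V^2 * S * Cw
Step 1 — V^2 = 7.32^2 = 53.5824
Step 2 — 0.5 * rho * V^2 = 0.5 * 1025 * 53.5824 = 27460.98
Step 3 — Rw = 27460.98 * 2399 * 0.000092 ≈ 6060.9 N (5 s.f.)

6060.9 N


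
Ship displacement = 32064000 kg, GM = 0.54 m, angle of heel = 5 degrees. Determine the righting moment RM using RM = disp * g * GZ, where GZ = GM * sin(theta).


Formula: GZ = GM * sin(theta); RM = disp * g * GZ
Step 1 — GZ = 0.54 * sin(5°) = 0.54 * 0.087156 = 0.047064 m
Step 2 — RM = 32064000 * 9.81 * 0.047064 ≈ 14804000 N·m (5 s.f.)

14804000 N·m


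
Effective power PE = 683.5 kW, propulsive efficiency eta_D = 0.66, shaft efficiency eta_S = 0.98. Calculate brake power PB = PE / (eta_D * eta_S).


Formula: PB = PE / (eta_D * eta_S)
Step 1 — combined efficiency = eta_D * eta_S = 0.66 * 0.98 = 0.6468
Step 2 — PB = 683.5 / 0.6468 ≈ 1056.7 kW (5 s.f.)

1056.7 kW


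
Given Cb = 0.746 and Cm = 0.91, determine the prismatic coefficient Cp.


Formula: Cp = Cb / Cm
Substituting: Cp = 0.746 / 0.91
Result: Cp ≈ 0.81978 (5 s.f.)

0.81978


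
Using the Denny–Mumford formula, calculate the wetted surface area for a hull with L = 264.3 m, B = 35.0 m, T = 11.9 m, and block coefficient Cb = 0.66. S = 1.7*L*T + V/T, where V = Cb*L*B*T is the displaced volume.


Formula: S = 1.7*L*T + V/T with V = Cb*L*B*T, i.e. S = L * (1.7*T + Cb*B)
Step 1 — 1.7*T = 1.7 * 11.9 = 20.23 m
Step 2 — Cb*B = 0.66 * 35.0 = 23.1 m
Step 3 — 1.7*T + Cb*B = 20.23 + 23.1 = 43.33 m
Step 4 — S = 264.3 * 43.33 ≈ 11452 m^2 (5 s.f.)

11452 m^2


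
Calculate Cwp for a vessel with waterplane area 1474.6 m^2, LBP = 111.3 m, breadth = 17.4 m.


Formula: Cwp = Aw / (L * B)
Step 1 — L * B = 111.3 * 17.4 = 1936.62 m^2
Step 2 — Cwp = 1474.6 / 1936.62 ≈ 0.76143 (5 s.f.)

0.76143


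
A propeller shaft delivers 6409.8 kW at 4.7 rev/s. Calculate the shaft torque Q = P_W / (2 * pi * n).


Formula: Q = P_W / (2 * pi * n)
Step 1 — P_W = 6409.8 kW * 1000 = 6409800.0 W
Step 2 — 2 * pi * n = 2 * pi * 4.7 = 29.530971
Step 3 — Q = 6409800.0 / 29.530971 ≈ 217050 N·m (5 s.f.)

217050 N·m


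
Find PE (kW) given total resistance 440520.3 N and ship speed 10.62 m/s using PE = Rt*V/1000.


Formula: PE = Rt * V / 1000 (kW)
Step 1 — PE (W) = 440520.3 * 10.62 = 4678325.586 W
Step 2 — PE (kW) = 4678325.586 / 1000 ≈ 4678.3 kW (5 s.f.)

4678.3 kW


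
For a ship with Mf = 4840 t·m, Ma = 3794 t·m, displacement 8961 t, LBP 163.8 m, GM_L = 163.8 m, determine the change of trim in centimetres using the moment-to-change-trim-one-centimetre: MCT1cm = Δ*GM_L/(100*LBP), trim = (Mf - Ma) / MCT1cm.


Formula: net trimming moment = Mf - Ma; MCT1cm = Δ*GM_L/(100*LBP); trim = net moment / MCT1cm
Step 1 — net trimming moment = 4840 - 3794 = 1046 t·m
Step 2 — MCT1cm = 8961 * 163.8 / (100 * 163.8) = 89.61 t·m/cm
Step 3 — trim = 1046 / 89.61 ≈ 11.673 cm (5 s.f.)

11.673 cm


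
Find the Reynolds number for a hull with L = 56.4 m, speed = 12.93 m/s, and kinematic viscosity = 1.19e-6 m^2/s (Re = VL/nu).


Formula: Re = V * L / nu
Step 1 — V * L = 12.93 * 56.4 = 729.252 m^2/s
Step 2 — Re = 729.252 / 1.19e-6 = 6.13e+08

6.13e+08


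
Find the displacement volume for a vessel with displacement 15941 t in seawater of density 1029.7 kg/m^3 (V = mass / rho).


Formula: V = mass / rho
Step 1 — convert tonnes to kg: 15941 t * 1000 = 15941000 kg
Step 2 — V = 15941000 / 1029.7 ≈ 15481 m^3 (5 s.f.)

15481 m^3


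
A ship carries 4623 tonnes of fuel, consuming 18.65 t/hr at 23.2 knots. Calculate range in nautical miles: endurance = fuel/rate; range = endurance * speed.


Formula: endurance = fuel / rate; range = endurance * speed
Step 1 — endurance = 4623 / 18.65 = 247.882 hours
Step 2 — range = 247.882 * 23.2 ≈ 5750.9 nautical miles (5 s.f.)

5750.9 NM


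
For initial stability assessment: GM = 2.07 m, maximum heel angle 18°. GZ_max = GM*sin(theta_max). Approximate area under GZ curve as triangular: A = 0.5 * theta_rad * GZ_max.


Formula: GZ_max = GM * sin(theta); Area = 0.5 * theta_rad * GZ_max
Step 1 — GZ_max = 2.07 * sin(18°) = 2.07 * 0.309017 = 0.639665 m
Step 2 — theta_rad = 18 * pi/180 = 0.314159 rad
Step 3 — Area = 0.5 * 0.314159 * 0.639665 ≈ 0.10048 m·rad (5 s.f.)

0.10048 m·rad


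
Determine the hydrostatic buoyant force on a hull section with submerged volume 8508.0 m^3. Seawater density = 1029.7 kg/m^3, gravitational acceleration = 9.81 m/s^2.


Formula: Fb = rho * g * V
Substituting: Fb = 1029.7 * 9.81 * 8508.0
Intermediate: 1029.7 * 9.81 = 10101.357
Result: Fb = 10101.357 * 8508.0 ≈ 85942000 N (5 s.f.)

85942000 N


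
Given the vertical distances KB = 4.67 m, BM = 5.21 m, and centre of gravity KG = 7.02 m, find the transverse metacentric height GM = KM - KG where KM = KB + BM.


Formula: GM = KB + BM - KG
Step 1 — KM = KB + BM = 4.67 + 5.21 = 9.88 m
Step 2 — GM = KM - KG = 9.88 - 7.02 = 2.86 m

2.86 m


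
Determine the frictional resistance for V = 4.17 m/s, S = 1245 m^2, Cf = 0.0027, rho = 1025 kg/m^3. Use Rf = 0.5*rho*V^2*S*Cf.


Formula: Rf = 0.5 * rho * V^2 * S * Cf
Step 1 — V^2 = 4.17^2 = 17.3889
Step 2 — 0.5 * rho * V^2 = 0.5 * 1025 * 17.3889 = 8911.81125
Step 3 — Rf = 8911.81125 * 1245 * 0.0027 ≈ 29957 N (5 s.f.)

29957 N


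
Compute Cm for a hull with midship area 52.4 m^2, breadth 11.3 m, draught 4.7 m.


Formula: Cm = Am / (B * T)
Step 1 — B * T = 11.3 * 4.7 = 53.11 m^2
Step 2 — Cm = 52.4 / 53.11 ≈ 0.98663 (5 s.f.)

0.98663


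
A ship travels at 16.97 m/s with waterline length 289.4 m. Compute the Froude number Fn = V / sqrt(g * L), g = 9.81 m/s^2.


Formula: Fn = V / sqrt(g * L)
Step 1 — g * L = 9.81 * 289.4 = 2839.014
Step 2 — sqrt(g * L) = sqrt(2839.014) = 53.282399
Step 3 — Fn = 16.97 / 53.282399 ≈ 0.31849 (5 s.f.)

0.31849


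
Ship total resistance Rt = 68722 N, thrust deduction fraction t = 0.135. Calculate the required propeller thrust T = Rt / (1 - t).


Formula: T = Rt / (1 - t)
Step 1 — (1 - t) = 1 - 0.135 = 0.865
Step 2 — T = 68722 / 0.865 ≈ 79447 N (5 s.f.)

79447 N


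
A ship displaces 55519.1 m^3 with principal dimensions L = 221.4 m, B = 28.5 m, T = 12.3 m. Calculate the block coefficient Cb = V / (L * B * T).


Formula: Cb = V / (L * B * T)
Step 1 — L * B * T = 221.4 * 28.5 * 12.3 = 77611.77 m^3
Step 2 — Cb = 55519.1 / 77611.77 ≈ 0.71534 (5 s.f.)

0.71534


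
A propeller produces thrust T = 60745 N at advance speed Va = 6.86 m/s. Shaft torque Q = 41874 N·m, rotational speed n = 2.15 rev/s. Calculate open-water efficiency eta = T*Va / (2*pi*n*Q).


Formula: eta = T * Va / (2 * pi * n * Q)
Step 1 — numerator = T * Va = 60745 * 6.86 = 416710.7
Step 2 — 2 * pi * n = 2 * pi * 2.15 = 13.508848
Step 3 — denominator = 13.508848 * 41874 = 565669.5
Step 4 — eta = 416710.7 / 565669.5 ≈ 0.73667 (5 s.f.)

0.73667


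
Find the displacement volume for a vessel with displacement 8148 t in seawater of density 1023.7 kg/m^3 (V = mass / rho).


Formula: V = mass / rho
Step 1 — convert tonnes to kg: 8148 t * 1000 = 8148000 kg
Step 2 — V = 8148000 / 1023.7 ≈ 7959.4 m^3 (5 s.f.)

7959.4 m^3


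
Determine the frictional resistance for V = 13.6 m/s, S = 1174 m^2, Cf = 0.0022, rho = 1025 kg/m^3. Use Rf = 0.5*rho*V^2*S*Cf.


Formula: Rf = 0.5 * rho * V^2 * S * Cf
Step 1 — V^2 = 13.6^2 = 184.96
Step 2 — 0.5 * rho * V^2 = 0.5 * 1025 * 184.96 = 94792.0
Step 3 — Rf = 94792.0 * 1174 * 0.0022 ≈ 244830 N (5 s.f.)

244830 N


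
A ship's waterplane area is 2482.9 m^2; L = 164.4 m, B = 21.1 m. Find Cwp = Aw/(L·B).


Formula: Cwp = Aw / (L * B)
Step 1 — L * B = 164.4 * 21.1 = 3468.84 m^2
Step 2 — Cwp = 2482.9 / 3468.84 ≈ 0.71577 (5 s.f.)

0.71577


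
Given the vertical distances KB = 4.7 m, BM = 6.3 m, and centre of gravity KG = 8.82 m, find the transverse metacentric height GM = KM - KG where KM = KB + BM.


Formula: GM = KB + BM - KG
Step 1 — KM = KB + BM = 4.7 + 6.3 = 11.0 m
Step 2 — GM = KM - KG = 11.0 - 8.82 = 2.18 m

2.18 m


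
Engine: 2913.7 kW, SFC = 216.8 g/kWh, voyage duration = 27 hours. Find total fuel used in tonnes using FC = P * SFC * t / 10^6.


Formula: FC (tonnes) = P * SFC * t / 1,000,000
Step 1 — P * SFC * t = 2913.7 * 216.8 * 27 = 17055634.32 g
Step 2 — FC (tonnes) = 17055634.32 / 1,000,000 ≈ 17.056 tonnes (5 s.f.)

17.056 tonnes


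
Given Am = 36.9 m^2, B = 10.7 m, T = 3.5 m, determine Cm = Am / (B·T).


Formula: Cm = Am / (B * T)
Step 1 — B * T = 10.7 * 3.5 = 37.45 m^2
Step 2 — Cm = 36.9 / 37.45 ≈ 0.98531 (5 s.f.)

0.98531


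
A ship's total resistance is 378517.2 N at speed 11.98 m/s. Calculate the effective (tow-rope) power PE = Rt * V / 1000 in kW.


Formula: PE = Rt * V / 1000 (kW)
Step 1 — PE (W) = 378517.2 * 11.98 = 4534636.056 W
Step 2 — PE (kW) = 4534636.056 / 1000 ≈ 4534.6 kW (5 s.f.)

4534.6 kW


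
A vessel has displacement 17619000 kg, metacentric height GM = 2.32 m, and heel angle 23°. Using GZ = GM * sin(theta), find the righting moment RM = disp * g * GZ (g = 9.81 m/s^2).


Formula: GZ = GM * sin(theta); RM = disp * g * GZ
Step 1 — GZ = 2.32 * sin(23°) = 2.32 * 0.390731 = 0.906496 m
Step 2 — RM = 17619000 * 9.81 * 0.906496 ≈ 156680000 N·m (5 s.f.)

156680000 N·m


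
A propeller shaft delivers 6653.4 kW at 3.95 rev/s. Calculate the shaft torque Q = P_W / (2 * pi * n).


Formula: Q = P_W / (2 * pi * n)
Step 1 — P_W = 6653.4 kW * 1000 = 6653400.0 W
Step 2 — 2 * pi * n = 2 * pi * 3.95 = 24.818582
Step 3 — Q = 6653400.0 / 24.818582 ≈ 268080 N·m (5 s.f.)

268080 N·m


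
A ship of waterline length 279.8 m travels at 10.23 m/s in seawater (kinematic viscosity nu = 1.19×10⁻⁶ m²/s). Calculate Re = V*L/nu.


Formula: Re = V * L / nu
Step 1 — V * L = 10.23 * 279.8 = 2862.354 m^2/s
Step 2 — Re = 2862.354 / 1.19e-6 = 2.41e+09

2.41e+09


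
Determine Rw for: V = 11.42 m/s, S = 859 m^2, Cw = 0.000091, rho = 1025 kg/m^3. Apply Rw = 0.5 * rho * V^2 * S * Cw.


Formula: Rw = 0.5 * rho * V^2 * S * Cw
Step 1 — V^2 = 11.42^2 = 130.4164
Step 2 — 0.5 * rho * V^2 = 0.5 * 1025 * 130.4164 = 66838.405
Step 3 — Rw = 66838.405 * 859 * 0.000091 ≈ 5224.7 N (5 s.f.)

5224.7 N


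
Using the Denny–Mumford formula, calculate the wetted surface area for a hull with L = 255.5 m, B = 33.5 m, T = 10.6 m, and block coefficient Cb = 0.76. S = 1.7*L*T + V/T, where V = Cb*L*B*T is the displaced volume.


Formula: S = 1.7*L*T + V/T with V = Cb*L*B*T, i.e. S = L * (1.7*T + Cb*B)
Step 1 — 1.7*T = 1.7 * 10.6 = 18.02 m
Step 2 — Cb*B = 0.76 * 33.5 = 25.46 m
Step 3 — 1.7*T + Cb*B = 18.02 + 25.46 = 43.48 m
Step 4 — S = 255.5 * 43.48 ≈ 11109 m^2 (5 s.f.)

11109 m^2


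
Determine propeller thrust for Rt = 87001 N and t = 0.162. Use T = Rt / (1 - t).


Formula: T = Rt / (1 - t)
Step 1 — (1 - t) = 1 - 0.162 = 0.838
Step 2 — T = 87001 / 0.838 ≈ 103820 N (5 s.f.)

103820 N


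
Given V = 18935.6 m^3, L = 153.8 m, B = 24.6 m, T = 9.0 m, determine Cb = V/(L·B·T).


Formula: Cb = V / (L * B * T)
Step 1 — L * B * T = 153.8 * 24.6 * 9.0 = 34051.32 m^3
Step 2 — Cb = 18935.6 / 34051.32 ≈ 0.55609 (5 s.f.)

0.55609


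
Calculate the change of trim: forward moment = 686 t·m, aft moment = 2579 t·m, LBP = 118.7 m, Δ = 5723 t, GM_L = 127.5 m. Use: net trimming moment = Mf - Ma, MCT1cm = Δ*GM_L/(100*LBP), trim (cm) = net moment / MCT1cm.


Formula: net trimming moment = Mf - Ma; MCT1cm = Δ*GM_L/(100*LBP); trim = net moment / MCT1cm
Step 1 — net trimming moment = 686 - 2579 = -1893 t·m
Step 2 — MCT1cm = 5723 * 127.5 / (100 * 118.7) = 61.4728 t·m/cm
Step 3 — trim = -1893 / 61.4728 ≈ -30.794 cm (5 s.f.)

-30.794 cm


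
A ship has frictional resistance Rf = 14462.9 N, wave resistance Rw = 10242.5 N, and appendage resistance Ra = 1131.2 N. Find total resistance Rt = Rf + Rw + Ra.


Formula: Rt = Rf + Rw + Ra
Substituting: Rt = 14462.9 + 10242.5 + 1131.2
Result: Rt = 25836.6 N

25836.6 N


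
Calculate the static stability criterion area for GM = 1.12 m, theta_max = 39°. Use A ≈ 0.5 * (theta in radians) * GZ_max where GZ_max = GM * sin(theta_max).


Formula: GZ_max = GM * sin(theta); Area = 0.5 * theta_rad * GZ_max
Step 1 — GZ_max = 1.12 * sin(39°) = 1.12 * 0.62932 = 0.704838 m
Step 2 — theta_rad = 39 * pi/180 = 0.680678 rad
Step 3 — Area = 0.5 * 0.680678 * 0.704838 ≈ 0.23988 m·rad (5 s.f.)

0.23988 m·rad


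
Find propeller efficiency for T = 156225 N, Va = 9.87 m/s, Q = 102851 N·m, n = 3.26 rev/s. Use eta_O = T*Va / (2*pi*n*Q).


Formula: eta = T * Va / (2 * pi * n * Q)
Step 1 — numerator = T * Va = 156225 * 9.87 = 1541940.75
Step 2 — 2 * pi * n = 2 * pi * 3.26 = 20.483184
Step 3 — denominator = 20.483184 * 102851 = 2106715.96
Step 4 — eta = 1541940.75 / 2106715.96 ≈ 0.73192 (5 s.f.)

0.73192


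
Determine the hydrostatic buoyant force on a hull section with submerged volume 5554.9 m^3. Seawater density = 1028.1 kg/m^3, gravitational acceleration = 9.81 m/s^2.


Formula: Fb = rho * g * V
Substituting: Fb = 1028.1 * 9.81 * 5554.9
Intermediate: 1028.1 * 9.81 = 10085.661
Result: Fb = 10085.661 * 5554.9 ≈ 56025000 N (5 s.f.)

56025000 N


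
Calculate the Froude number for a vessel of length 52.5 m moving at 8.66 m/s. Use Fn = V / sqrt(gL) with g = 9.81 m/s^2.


Formula: Fn = V / sqrt(g * L)
Step 1 — g * L = 9.81 * 52.5 = 515.025
Step 2 — sqrt(g * L) = sqrt(515.025) = 22.694162
Step 3 — Fn = 8.66 / 22.694162 ≈ 0.38160 (5 s.f.)

0.38160


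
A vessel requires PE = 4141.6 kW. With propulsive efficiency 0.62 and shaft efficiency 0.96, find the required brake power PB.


Formula: PB = PE / (eta_D * eta_S)
Step 1 — combined efficiency = eta_D * eta_S = 0.62 * 0.96 = 0.5952
Step 2 — PB = 4141.6 / 0.5952 ≈ 6958.3 kW (5 s.f.)

6958.3 kW


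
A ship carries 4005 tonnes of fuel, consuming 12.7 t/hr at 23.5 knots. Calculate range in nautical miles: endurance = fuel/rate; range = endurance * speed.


Formula: endurance = fuel / rate; range = endurance * speed
Step 1 — endurance = 4005 / 12.7 = 315.3543 hours
Step 2 — range = 315.3543 * 23.5 ≈ 7410.8 nautical miles (5 s.f.)

7410.8 NM


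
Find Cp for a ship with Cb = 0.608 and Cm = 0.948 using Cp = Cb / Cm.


Formula: Cp = Cb / Cm
Substituting: Cp = 0.608 / 0.948
Result: Cp ≈ 0.64135 (5 s.f.)

0.64135


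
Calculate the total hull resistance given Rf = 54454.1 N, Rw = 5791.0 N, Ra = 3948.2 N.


Formula: Rt = Rf + Rw + Ra
Substituting: Rt = 54454.1 + 5791.0 + 3948.2
Result: Rt = 64193.3 N

64193.3 N


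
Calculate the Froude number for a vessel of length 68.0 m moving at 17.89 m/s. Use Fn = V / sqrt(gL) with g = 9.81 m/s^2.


Formula: Fn = V / sqrt(g * L)
Step 1 — g * L = 9.81 * 68.0 = 667.08
Step 2 — sqrt(g * L) = sqrt(667.08) = 25.827892
Step 3 — Fn = 17.89 / 25.827892 ≈ 0.69266 (5 s.f.)

0.69266


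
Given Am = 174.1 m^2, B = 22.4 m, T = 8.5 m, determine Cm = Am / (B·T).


Formula: Cm = Am / (B * T)
Step 1 — B * T = 22.4 * 8.5 = 190.4 m^2
Step 2 — Cm = 174.1 / 190.4 ≈ 0.91439 (5 s.f.)

0.91439


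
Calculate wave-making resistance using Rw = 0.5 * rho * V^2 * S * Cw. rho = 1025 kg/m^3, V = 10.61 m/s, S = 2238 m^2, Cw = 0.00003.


Formula: Rw = 0.5 * rho * V^2 * S * Cw
Step 1 — V^2 = 10.61^2 = 112.5721
Step 2 — 0.5 * rho * V^2 = 0.5 * 1025 * 112.5721 = 57693.20125
Step 3 — Rw = 57693.20125 * 2238 * 0.00003 ≈ 3873.5 N (5 s.f.)

3873.5 N


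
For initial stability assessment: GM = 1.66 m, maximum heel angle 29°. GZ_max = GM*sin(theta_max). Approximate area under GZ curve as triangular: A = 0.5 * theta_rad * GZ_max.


Formula: GZ_max = GM * sin(theta); Area = 0.5 * theta_rad * GZ_max
Step 1 — GZ_max = 1.66 * sin(29°) = 1.66 * 0.48481 = 0.804785 m
Step 2 — theta_rad = 29 * pi/180 = 0.506145 rad
Step 3 — Area = 0.5 * 0.506145 * 0.804785 ≈ 0.20367 m·rad (5 s.f.)

0.20367 m·rad


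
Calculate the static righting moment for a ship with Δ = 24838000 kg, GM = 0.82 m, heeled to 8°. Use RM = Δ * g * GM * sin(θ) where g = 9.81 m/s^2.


Formula: GZ = GM * sin(theta); RM = disp * g * GZ
Step 1 — GZ = 0.82 * sin(8°) = 0.82 * 0.139173 = 0.114122 m
Step 2 — RM = 24838000 * 9.81 * 0.114122 ≈ 27807000 N·m (5 s.f.)

27807000 N·m


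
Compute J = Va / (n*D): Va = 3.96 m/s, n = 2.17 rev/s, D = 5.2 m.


Formula: J = Va / (n * D)
Step 1 — n * D = 2.17 * 5.2 = 11.284
Step 2 — J = 3.96 / 11.284 ≈ 0.35094 (5 s.f.)

0.35094


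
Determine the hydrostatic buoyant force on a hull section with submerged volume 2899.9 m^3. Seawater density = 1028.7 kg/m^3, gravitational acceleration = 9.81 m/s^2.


Formula: Fb = rho * g * V
Substituting: Fb = 1028.7 * 9.81 * 2899.9
Intermediate: 1028.7 * 9.81 = 10091.547
Result: Fb = 10091.547 * 2899.9 ≈ 29264000 N (5 s.f.)

29264000 N


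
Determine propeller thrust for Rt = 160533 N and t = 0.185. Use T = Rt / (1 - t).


Formula: T = Rt / (1 - t)
Step 1 — (1 - t) = 1 - 0.185 = 0.815
Step 2 — T = 160533 / 0.815 ≈ 196970 N (5 s.f.)

196970 N


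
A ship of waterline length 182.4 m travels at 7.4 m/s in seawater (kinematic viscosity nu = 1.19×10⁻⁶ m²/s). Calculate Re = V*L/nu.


Formula: Re = V * L / nu
Step 1 — V * L = 7.4 * 182.4 = 1349.76 m^2/s
Step 2 — Re = 1349.76 / 1.19e-6 = 1.13e+09

1.13e+09


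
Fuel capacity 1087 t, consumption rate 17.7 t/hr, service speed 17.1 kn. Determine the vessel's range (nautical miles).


Formula: endurance = fuel / rate; range = endurance * speed
Step 1 — endurance = 1087 / 17.7 = 61.4124 hours
Step 2 — range = 61.4124 * 17.1 ≈ 1050.2 nautical miles (5 s.f.)

1050.2 NM
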